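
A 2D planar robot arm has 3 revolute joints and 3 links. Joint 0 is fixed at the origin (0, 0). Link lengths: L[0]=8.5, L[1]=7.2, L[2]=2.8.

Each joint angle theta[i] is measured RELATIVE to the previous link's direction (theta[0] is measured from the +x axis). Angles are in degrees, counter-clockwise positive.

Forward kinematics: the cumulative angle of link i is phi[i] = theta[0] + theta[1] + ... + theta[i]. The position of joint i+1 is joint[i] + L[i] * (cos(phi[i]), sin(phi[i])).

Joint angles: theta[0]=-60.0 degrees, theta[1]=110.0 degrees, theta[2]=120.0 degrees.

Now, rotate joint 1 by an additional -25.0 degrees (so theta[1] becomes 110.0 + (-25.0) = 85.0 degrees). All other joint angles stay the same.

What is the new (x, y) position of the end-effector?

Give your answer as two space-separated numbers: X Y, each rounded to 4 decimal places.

joint[0] = (0.0000, 0.0000)  (base)
link 0: phi[0] = -60 = -60 deg
  cos(-60 deg) = 0.5000, sin(-60 deg) = -0.8660
  joint[1] = (0.0000, 0.0000) + 8.5 * (0.5000, -0.8660) = (0.0000 + 4.2500, 0.0000 + -7.3612) = (4.2500, -7.3612)
link 1: phi[1] = -60 + 85 = 25 deg
  cos(25 deg) = 0.9063, sin(25 deg) = 0.4226
  joint[2] = (4.2500, -7.3612) + 7.2 * (0.9063, 0.4226) = (4.2500 + 6.5254, -7.3612 + 3.0429) = (10.7754, -4.3184)
link 2: phi[2] = -60 + 85 + 120 = 145 deg
  cos(145 deg) = -0.8192, sin(145 deg) = 0.5736
  joint[3] = (10.7754, -4.3184) + 2.8 * (-0.8192, 0.5736) = (10.7754 + -2.2936, -4.3184 + 1.6060) = (8.4818, -2.7124)
End effector: (8.4818, -2.7124)

Answer: 8.4818 -2.7124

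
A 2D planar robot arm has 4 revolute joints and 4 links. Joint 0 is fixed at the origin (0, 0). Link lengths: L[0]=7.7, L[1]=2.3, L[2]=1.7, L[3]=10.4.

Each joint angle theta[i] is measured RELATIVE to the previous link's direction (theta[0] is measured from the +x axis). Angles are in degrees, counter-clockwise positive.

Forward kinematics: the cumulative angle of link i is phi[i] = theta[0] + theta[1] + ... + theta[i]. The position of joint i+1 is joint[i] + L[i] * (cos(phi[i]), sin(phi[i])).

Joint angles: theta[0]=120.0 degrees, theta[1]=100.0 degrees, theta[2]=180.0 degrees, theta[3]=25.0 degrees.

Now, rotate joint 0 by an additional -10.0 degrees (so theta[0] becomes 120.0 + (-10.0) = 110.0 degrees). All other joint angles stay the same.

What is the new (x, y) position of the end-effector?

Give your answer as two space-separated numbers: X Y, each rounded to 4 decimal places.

Answer: 2.8120 15.4548

Derivation:
joint[0] = (0.0000, 0.0000)  (base)
link 0: phi[0] = 110 = 110 deg
  cos(110 deg) = -0.3420, sin(110 deg) = 0.9397
  joint[1] = (0.0000, 0.0000) + 7.7 * (-0.3420, 0.9397) = (0.0000 + -2.6336, 0.0000 + 7.2356) = (-2.6336, 7.2356)
link 1: phi[1] = 110 + 100 = 210 deg
  cos(210 deg) = -0.8660, sin(210 deg) = -0.5000
  joint[2] = (-2.6336, 7.2356) + 2.3 * (-0.8660, -0.5000) = (-2.6336 + -1.9919, 7.2356 + -1.1500) = (-4.6254, 6.0856)
link 2: phi[2] = 110 + 100 + 180 = 390 deg
  cos(390 deg) = 0.8660, sin(390 deg) = 0.5000
  joint[3] = (-4.6254, 6.0856) + 1.7 * (0.8660, 0.5000) = (-4.6254 + 1.4722, 6.0856 + 0.8500) = (-3.1532, 6.9356)
link 3: phi[3] = 110 + 100 + 180 + 25 = 415 deg
  cos(415 deg) = 0.5736, sin(415 deg) = 0.8192
  joint[4] = (-3.1532, 6.9356) + 10.4 * (0.5736, 0.8192) = (-3.1532 + 5.9652, 6.9356 + 8.5192) = (2.8120, 15.4548)
End effector: (2.8120, 15.4548)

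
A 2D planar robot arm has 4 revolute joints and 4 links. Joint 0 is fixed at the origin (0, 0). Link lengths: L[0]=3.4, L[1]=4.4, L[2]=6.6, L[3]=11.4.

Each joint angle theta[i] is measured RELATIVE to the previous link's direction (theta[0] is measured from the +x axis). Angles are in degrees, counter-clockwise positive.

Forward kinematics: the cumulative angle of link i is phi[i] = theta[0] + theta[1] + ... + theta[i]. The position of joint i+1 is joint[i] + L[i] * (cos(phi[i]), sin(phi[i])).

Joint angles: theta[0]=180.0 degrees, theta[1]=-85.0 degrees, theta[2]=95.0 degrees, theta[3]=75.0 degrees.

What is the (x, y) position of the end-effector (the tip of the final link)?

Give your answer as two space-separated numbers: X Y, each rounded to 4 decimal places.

Answer: -11.2768 -8.1194

Derivation:
joint[0] = (0.0000, 0.0000)  (base)
link 0: phi[0] = 180 = 180 deg
  cos(180 deg) = -1.0000, sin(180 deg) = 0.0000
  joint[1] = (0.0000, 0.0000) + 3.4 * (-1.0000, 0.0000) = (0.0000 + -3.4000, 0.0000 + 0.0000) = (-3.4000, 0.0000)
link 1: phi[1] = 180 + -85 = 95 deg
  cos(95 deg) = -0.0872, sin(95 deg) = 0.9962
  joint[2] = (-3.4000, 0.0000) + 4.4 * (-0.0872, 0.9962) = (-3.4000 + -0.3835, 0.0000 + 4.3833) = (-3.7835, 4.3833)
link 2: phi[2] = 180 + -85 + 95 = 190 deg
  cos(190 deg) = -0.9848, sin(190 deg) = -0.1736
  joint[3] = (-3.7835, 4.3833) + 6.6 * (-0.9848, -0.1736) = (-3.7835 + -6.4997, 4.3833 + -1.1461) = (-10.2832, 3.2372)
link 3: phi[3] = 180 + -85 + 95 + 75 = 265 deg
  cos(265 deg) = -0.0872, sin(265 deg) = -0.9962
  joint[4] = (-10.2832, 3.2372) + 11.4 * (-0.0872, -0.9962) = (-10.2832 + -0.9936, 3.2372 + -11.3566) = (-11.2768, -8.1194)
End effector: (-11.2768, -8.1194)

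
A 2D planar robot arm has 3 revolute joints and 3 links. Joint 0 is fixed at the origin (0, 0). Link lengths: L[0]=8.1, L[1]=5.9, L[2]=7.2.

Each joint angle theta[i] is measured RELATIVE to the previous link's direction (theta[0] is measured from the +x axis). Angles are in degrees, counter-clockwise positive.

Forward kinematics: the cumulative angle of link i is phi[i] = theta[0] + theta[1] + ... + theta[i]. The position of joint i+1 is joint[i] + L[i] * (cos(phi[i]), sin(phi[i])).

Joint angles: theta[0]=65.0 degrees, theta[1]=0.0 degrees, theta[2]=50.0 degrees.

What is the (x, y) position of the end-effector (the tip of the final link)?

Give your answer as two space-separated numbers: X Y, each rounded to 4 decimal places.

Answer: 2.8738 19.2137

Derivation:
joint[0] = (0.0000, 0.0000)  (base)
link 0: phi[0] = 65 = 65 deg
  cos(65 deg) = 0.4226, sin(65 deg) = 0.9063
  joint[1] = (0.0000, 0.0000) + 8.1 * (0.4226, 0.9063) = (0.0000 + 3.4232, 0.0000 + 7.3411) = (3.4232, 7.3411)
link 1: phi[1] = 65 + 0 = 65 deg
  cos(65 deg) = 0.4226, sin(65 deg) = 0.9063
  joint[2] = (3.4232, 7.3411) + 5.9 * (0.4226, 0.9063) = (3.4232 + 2.4934, 7.3411 + 5.3472) = (5.9167, 12.6883)
link 2: phi[2] = 65 + 0 + 50 = 115 deg
  cos(115 deg) = -0.4226, sin(115 deg) = 0.9063
  joint[3] = (5.9167, 12.6883) + 7.2 * (-0.4226, 0.9063) = (5.9167 + -3.0429, 12.6883 + 6.5254) = (2.8738, 19.2137)
End effector: (2.8738, 19.2137)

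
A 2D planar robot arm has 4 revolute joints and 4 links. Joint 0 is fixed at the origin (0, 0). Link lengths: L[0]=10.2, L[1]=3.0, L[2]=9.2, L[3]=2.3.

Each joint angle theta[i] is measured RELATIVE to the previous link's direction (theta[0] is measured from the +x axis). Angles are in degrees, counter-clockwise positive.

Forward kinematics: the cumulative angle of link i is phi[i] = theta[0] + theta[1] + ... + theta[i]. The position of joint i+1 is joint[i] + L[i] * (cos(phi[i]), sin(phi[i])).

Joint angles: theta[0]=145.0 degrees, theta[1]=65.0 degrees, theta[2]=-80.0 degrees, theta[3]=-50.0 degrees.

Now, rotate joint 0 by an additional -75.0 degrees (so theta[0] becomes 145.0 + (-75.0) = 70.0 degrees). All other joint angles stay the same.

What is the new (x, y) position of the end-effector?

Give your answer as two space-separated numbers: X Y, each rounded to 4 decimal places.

Answer: 8.9354 19.4428

Derivation:
joint[0] = (0.0000, 0.0000)  (base)
link 0: phi[0] = 70 = 70 deg
  cos(70 deg) = 0.3420, sin(70 deg) = 0.9397
  joint[1] = (0.0000, 0.0000) + 10.2 * (0.3420, 0.9397) = (0.0000 + 3.4886, 0.0000 + 9.5849) = (3.4886, 9.5849)
link 1: phi[1] = 70 + 65 = 135 deg
  cos(135 deg) = -0.7071, sin(135 deg) = 0.7071
  joint[2] = (3.4886, 9.5849) + 3 * (-0.7071, 0.7071) = (3.4886 + -2.1213, 9.5849 + 2.1213) = (1.3673, 11.7062)
link 2: phi[2] = 70 + 65 + -80 = 55 deg
  cos(55 deg) = 0.5736, sin(55 deg) = 0.8192
  joint[3] = (1.3673, 11.7062) + 9.2 * (0.5736, 0.8192) = (1.3673 + 5.2769, 11.7062 + 7.5362) = (6.6442, 19.2424)
link 3: phi[3] = 70 + 65 + -80 + -50 = 5 deg
  cos(5 deg) = 0.9962, sin(5 deg) = 0.0872
  joint[4] = (6.6442, 19.2424) + 2.3 * (0.9962, 0.0872) = (6.6442 + 2.2912, 19.2424 + 0.2005) = (8.9354, 19.4428)
End effector: (8.9354, 19.4428)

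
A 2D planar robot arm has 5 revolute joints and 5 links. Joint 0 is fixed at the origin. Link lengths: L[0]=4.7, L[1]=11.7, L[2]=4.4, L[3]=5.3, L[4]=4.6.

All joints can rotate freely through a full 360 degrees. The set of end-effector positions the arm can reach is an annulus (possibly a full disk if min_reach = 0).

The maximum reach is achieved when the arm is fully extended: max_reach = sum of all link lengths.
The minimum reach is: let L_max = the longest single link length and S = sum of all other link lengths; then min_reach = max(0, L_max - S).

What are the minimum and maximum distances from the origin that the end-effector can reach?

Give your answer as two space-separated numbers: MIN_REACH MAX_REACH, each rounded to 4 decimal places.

Link lengths: [4.7, 11.7, 4.4, 5.3, 4.6]
max_reach = 4.7 + 11.7 + 4.4 + 5.3 + 4.6 = 30.7
L_max = max([4.7, 11.7, 4.4, 5.3, 4.6]) = 11.7
S (sum of others) = 30.7 - 11.7 = 19
min_reach = max(0, 11.7 - 19) = max(0, -7.3) = 0

Answer: 0.0000 30.7000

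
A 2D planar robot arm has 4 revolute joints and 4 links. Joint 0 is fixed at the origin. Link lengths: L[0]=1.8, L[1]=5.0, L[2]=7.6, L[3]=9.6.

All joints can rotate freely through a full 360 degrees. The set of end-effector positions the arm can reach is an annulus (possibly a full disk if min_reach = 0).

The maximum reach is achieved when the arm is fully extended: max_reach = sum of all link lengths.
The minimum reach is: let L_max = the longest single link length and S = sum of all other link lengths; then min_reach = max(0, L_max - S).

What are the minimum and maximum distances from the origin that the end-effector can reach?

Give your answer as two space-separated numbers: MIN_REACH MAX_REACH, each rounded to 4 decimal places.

Link lengths: [1.8, 5.0, 7.6, 9.6]
max_reach = 1.8 + 5 + 7.6 + 9.6 = 24
L_max = max([1.8, 5.0, 7.6, 9.6]) = 9.6
S (sum of others) = 24 - 9.6 = 14.4
min_reach = max(0, 9.6 - 14.4) = max(0, -4.8) = 0

Answer: 0.0000 24.0000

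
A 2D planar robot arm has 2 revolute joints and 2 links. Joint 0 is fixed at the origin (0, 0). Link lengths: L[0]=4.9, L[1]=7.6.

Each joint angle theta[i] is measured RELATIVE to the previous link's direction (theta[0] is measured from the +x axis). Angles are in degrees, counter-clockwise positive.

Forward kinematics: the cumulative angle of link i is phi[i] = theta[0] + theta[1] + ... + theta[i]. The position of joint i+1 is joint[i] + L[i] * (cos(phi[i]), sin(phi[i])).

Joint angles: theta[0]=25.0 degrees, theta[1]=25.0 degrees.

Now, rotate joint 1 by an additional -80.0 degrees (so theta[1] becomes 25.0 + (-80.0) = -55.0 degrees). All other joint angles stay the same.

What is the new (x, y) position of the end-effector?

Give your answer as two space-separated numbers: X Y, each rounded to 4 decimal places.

joint[0] = (0.0000, 0.0000)  (base)
link 0: phi[0] = 25 = 25 deg
  cos(25 deg) = 0.9063, sin(25 deg) = 0.4226
  joint[1] = (0.0000, 0.0000) + 4.9 * (0.9063, 0.4226) = (0.0000 + 4.4409, 0.0000 + 2.0708) = (4.4409, 2.0708)
link 1: phi[1] = 25 + -55 = -30 deg
  cos(-30 deg) = 0.8660, sin(-30 deg) = -0.5000
  joint[2] = (4.4409, 2.0708) + 7.6 * (0.8660, -0.5000) = (4.4409 + 6.5818, 2.0708 + -3.8000) = (11.0227, -1.7292)
End effector: (11.0227, -1.7292)

Answer: 11.0227 -1.7292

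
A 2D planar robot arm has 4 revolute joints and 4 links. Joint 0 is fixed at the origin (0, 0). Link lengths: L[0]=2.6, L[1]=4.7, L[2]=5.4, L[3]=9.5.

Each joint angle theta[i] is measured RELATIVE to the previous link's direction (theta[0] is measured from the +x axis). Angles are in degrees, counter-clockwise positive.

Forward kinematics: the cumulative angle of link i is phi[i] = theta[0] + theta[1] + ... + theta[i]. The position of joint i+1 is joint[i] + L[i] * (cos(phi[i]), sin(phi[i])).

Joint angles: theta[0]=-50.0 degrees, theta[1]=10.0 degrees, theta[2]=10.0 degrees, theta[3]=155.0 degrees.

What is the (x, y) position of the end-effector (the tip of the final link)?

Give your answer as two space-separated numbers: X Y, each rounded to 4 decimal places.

Answer: 4.4992 0.0691

Derivation:
joint[0] = (0.0000, 0.0000)  (base)
link 0: phi[0] = -50 = -50 deg
  cos(-50 deg) = 0.6428, sin(-50 deg) = -0.7660
  joint[1] = (0.0000, 0.0000) + 2.6 * (0.6428, -0.7660) = (0.0000 + 1.6712, 0.0000 + -1.9917) = (1.6712, -1.9917)
link 1: phi[1] = -50 + 10 = -40 deg
  cos(-40 deg) = 0.7660, sin(-40 deg) = -0.6428
  joint[2] = (1.6712, -1.9917) + 4.7 * (0.7660, -0.6428) = (1.6712 + 3.6004, -1.9917 + -3.0211) = (5.2717, -5.0128)
link 2: phi[2] = -50 + 10 + 10 = -30 deg
  cos(-30 deg) = 0.8660, sin(-30 deg) = -0.5000
  joint[3] = (5.2717, -5.0128) + 5.4 * (0.8660, -0.5000) = (5.2717 + 4.6765, -5.0128 + -2.7000) = (9.9482, -7.7128)
link 3: phi[3] = -50 + 10 + 10 + 155 = 125 deg
  cos(125 deg) = -0.5736, sin(125 deg) = 0.8192
  joint[4] = (9.9482, -7.7128) + 9.5 * (-0.5736, 0.8192) = (9.9482 + -5.4490, -7.7128 + 7.7819) = (4.4992, 0.0691)
End effector: (4.4992, 0.0691)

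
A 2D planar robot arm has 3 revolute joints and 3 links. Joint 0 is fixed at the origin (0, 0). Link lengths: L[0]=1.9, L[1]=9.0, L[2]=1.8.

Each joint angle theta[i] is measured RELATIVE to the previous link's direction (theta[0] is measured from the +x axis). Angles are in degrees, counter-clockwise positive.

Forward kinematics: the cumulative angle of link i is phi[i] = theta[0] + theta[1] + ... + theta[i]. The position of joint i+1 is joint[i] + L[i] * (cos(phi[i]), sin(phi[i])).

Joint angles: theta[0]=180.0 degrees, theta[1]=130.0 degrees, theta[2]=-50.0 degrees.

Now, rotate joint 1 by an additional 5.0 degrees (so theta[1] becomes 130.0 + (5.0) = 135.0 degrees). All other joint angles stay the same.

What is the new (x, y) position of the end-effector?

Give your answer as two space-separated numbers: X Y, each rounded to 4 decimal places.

Answer: 4.3071 -8.1571

Derivation:
joint[0] = (0.0000, 0.0000)  (base)
link 0: phi[0] = 180 = 180 deg
  cos(180 deg) = -1.0000, sin(180 deg) = 0.0000
  joint[1] = (0.0000, 0.0000) + 1.9 * (-1.0000, 0.0000) = (0.0000 + -1.9000, 0.0000 + 0.0000) = (-1.9000, 0.0000)
link 1: phi[1] = 180 + 135 = 315 deg
  cos(315 deg) = 0.7071, sin(315 deg) = -0.7071
  joint[2] = (-1.9000, 0.0000) + 9 * (0.7071, -0.7071) = (-1.9000 + 6.3640, 0.0000 + -6.3640) = (4.4640, -6.3640)
link 2: phi[2] = 180 + 135 + -50 = 265 deg
  cos(265 deg) = -0.0872, sin(265 deg) = -0.9962
  joint[3] = (4.4640, -6.3640) + 1.8 * (-0.0872, -0.9962) = (4.4640 + -0.1569, -6.3640 + -1.7932) = (4.3071, -8.1571)
End effector: (4.3071, -8.1571)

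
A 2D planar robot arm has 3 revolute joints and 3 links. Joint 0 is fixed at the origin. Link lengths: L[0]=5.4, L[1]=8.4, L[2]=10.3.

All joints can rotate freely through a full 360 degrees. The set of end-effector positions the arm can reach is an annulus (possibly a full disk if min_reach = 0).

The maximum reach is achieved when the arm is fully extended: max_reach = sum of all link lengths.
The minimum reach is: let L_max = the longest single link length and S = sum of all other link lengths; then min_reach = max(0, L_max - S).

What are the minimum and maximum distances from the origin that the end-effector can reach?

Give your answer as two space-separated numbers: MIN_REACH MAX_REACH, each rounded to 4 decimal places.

Link lengths: [5.4, 8.4, 10.3]
max_reach = 5.4 + 8.4 + 10.3 = 24.1
L_max = max([5.4, 8.4, 10.3]) = 10.3
S (sum of others) = 24.1 - 10.3 = 13.8
min_reach = max(0, 10.3 - 13.8) = max(0, -3.5) = 0

Answer: 0.0000 24.1000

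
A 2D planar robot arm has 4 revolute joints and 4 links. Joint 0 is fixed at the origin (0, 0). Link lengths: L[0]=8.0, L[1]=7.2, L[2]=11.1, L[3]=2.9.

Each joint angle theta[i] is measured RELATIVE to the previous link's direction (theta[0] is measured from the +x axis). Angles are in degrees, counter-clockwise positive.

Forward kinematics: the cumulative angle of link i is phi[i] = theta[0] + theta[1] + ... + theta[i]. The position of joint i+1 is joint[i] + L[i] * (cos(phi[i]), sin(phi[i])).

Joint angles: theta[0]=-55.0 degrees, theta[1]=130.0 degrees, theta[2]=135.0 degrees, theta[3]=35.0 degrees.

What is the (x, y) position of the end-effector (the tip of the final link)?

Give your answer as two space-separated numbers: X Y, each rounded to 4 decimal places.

joint[0] = (0.0000, 0.0000)  (base)
link 0: phi[0] = -55 = -55 deg
  cos(-55 deg) = 0.5736, sin(-55 deg) = -0.8192
  joint[1] = (0.0000, 0.0000) + 8 * (0.5736, -0.8192) = (0.0000 + 4.5886, 0.0000 + -6.5532) = (4.5886, -6.5532)
link 1: phi[1] = -55 + 130 = 75 deg
  cos(75 deg) = 0.2588, sin(75 deg) = 0.9659
  joint[2] = (4.5886, -6.5532) + 7.2 * (0.2588, 0.9659) = (4.5886 + 1.8635, -6.5532 + 6.9547) = (6.4521, 0.4014)
link 2: phi[2] = -55 + 130 + 135 = 210 deg
  cos(210 deg) = -0.8660, sin(210 deg) = -0.5000
  joint[3] = (6.4521, 0.4014) + 11.1 * (-0.8660, -0.5000) = (6.4521 + -9.6129, 0.4014 + -5.5500) = (-3.1608, -5.1486)
link 3: phi[3] = -55 + 130 + 135 + 35 = 245 deg
  cos(245 deg) = -0.4226, sin(245 deg) = -0.9063
  joint[4] = (-3.1608, -5.1486) + 2.9 * (-0.4226, -0.9063) = (-3.1608 + -1.2256, -5.1486 + -2.6283) = (-4.3864, -7.7768)
End effector: (-4.3864, -7.7768)

Answer: -4.3864 -7.7768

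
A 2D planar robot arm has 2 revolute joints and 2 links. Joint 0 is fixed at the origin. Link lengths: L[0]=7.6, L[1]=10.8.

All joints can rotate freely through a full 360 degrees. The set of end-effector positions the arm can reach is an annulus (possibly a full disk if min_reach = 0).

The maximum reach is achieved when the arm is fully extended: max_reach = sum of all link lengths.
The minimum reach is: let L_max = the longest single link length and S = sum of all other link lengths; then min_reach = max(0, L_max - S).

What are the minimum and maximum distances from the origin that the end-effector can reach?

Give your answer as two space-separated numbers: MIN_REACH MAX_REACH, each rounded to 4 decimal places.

Answer: 3.2000 18.4000

Derivation:
Link lengths: [7.6, 10.8]
max_reach = 7.6 + 10.8 = 18.4
L_max = max([7.6, 10.8]) = 10.8
S (sum of others) = 18.4 - 10.8 = 7.6
min_reach = max(0, 10.8 - 7.6) = max(0, 3.2) = 3.2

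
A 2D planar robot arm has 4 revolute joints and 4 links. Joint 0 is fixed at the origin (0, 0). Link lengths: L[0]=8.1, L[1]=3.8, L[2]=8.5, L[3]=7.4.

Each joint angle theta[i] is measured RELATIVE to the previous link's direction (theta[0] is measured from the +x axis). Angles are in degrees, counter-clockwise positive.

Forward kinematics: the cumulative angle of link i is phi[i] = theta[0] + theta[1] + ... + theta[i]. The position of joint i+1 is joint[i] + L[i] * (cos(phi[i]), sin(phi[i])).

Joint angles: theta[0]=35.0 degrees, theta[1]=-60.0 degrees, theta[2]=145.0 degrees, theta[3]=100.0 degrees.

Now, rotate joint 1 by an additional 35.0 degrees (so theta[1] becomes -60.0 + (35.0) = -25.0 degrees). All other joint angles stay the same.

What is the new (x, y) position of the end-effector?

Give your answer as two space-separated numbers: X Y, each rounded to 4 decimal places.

Answer: 0.7585 1.7502

Derivation:
joint[0] = (0.0000, 0.0000)  (base)
link 0: phi[0] = 35 = 35 deg
  cos(35 deg) = 0.8192, sin(35 deg) = 0.5736
  joint[1] = (0.0000, 0.0000) + 8.1 * (0.8192, 0.5736) = (0.0000 + 6.6351, 0.0000 + 4.6460) = (6.6351, 4.6460)
link 1: phi[1] = 35 + -25 = 10 deg
  cos(10 deg) = 0.9848, sin(10 deg) = 0.1736
  joint[2] = (6.6351, 4.6460) + 3.8 * (0.9848, 0.1736) = (6.6351 + 3.7423, 4.6460 + 0.6599) = (10.3774, 5.3058)
link 2: phi[2] = 35 + -25 + 145 = 155 deg
  cos(155 deg) = -0.9063, sin(155 deg) = 0.4226
  joint[3] = (10.3774, 5.3058) + 8.5 * (-0.9063, 0.4226) = (10.3774 + -7.7036, 5.3058 + 3.5923) = (2.6738, 8.8981)
link 3: phi[3] = 35 + -25 + 145 + 100 = 255 deg
  cos(255 deg) = -0.2588, sin(255 deg) = -0.9659
  joint[4] = (2.6738, 8.8981) + 7.4 * (-0.2588, -0.9659) = (2.6738 + -1.9153, 8.8981 + -7.1479) = (0.7585, 1.7502)
End effector: (0.7585, 1.7502)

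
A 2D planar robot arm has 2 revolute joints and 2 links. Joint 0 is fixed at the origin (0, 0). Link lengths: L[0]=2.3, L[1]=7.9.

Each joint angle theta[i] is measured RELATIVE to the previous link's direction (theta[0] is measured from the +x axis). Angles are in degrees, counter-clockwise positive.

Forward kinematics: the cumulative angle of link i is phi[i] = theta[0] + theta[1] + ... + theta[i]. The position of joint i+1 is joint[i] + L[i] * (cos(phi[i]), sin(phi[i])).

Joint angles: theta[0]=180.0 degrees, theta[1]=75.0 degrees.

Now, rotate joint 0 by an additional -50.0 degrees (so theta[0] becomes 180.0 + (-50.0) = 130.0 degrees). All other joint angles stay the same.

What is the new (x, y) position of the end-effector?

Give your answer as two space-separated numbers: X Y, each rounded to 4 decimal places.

joint[0] = (0.0000, 0.0000)  (base)
link 0: phi[0] = 130 = 130 deg
  cos(130 deg) = -0.6428, sin(130 deg) = 0.7660
  joint[1] = (0.0000, 0.0000) + 2.3 * (-0.6428, 0.7660) = (0.0000 + -1.4784, 0.0000 + 1.7619) = (-1.4784, 1.7619)
link 1: phi[1] = 130 + 75 = 205 deg
  cos(205 deg) = -0.9063, sin(205 deg) = -0.4226
  joint[2] = (-1.4784, 1.7619) + 7.9 * (-0.9063, -0.4226) = (-1.4784 + -7.1598, 1.7619 + -3.3387) = (-8.6382, -1.5768)
End effector: (-8.6382, -1.5768)

Answer: -8.6382 -1.5768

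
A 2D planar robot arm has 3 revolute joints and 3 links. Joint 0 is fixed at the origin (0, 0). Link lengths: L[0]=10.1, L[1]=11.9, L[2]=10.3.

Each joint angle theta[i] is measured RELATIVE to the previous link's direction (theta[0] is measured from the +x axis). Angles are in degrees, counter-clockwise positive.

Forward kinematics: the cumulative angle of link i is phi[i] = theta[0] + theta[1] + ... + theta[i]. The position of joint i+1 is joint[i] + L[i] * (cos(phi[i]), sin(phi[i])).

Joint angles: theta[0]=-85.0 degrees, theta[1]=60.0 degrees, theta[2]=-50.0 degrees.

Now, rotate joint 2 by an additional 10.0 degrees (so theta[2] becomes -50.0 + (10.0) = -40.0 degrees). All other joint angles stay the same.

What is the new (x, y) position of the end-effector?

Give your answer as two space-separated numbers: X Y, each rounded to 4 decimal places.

joint[0] = (0.0000, 0.0000)  (base)
link 0: phi[0] = -85 = -85 deg
  cos(-85 deg) = 0.0872, sin(-85 deg) = -0.9962
  joint[1] = (0.0000, 0.0000) + 10.1 * (0.0872, -0.9962) = (0.0000 + 0.8803, 0.0000 + -10.0616) = (0.8803, -10.0616)
link 1: phi[1] = -85 + 60 = -25 deg
  cos(-25 deg) = 0.9063, sin(-25 deg) = -0.4226
  joint[2] = (0.8803, -10.0616) + 11.9 * (0.9063, -0.4226) = (0.8803 + 10.7851, -10.0616 + -5.0292) = (11.6653, -15.0907)
link 2: phi[2] = -85 + 60 + -40 = -65 deg
  cos(-65 deg) = 0.4226, sin(-65 deg) = -0.9063
  joint[3] = (11.6653, -15.0907) + 10.3 * (0.4226, -0.9063) = (11.6653 + 4.3530, -15.0907 + -9.3350) = (16.0183, -24.4257)
End effector: (16.0183, -24.4257)

Answer: 16.0183 -24.4257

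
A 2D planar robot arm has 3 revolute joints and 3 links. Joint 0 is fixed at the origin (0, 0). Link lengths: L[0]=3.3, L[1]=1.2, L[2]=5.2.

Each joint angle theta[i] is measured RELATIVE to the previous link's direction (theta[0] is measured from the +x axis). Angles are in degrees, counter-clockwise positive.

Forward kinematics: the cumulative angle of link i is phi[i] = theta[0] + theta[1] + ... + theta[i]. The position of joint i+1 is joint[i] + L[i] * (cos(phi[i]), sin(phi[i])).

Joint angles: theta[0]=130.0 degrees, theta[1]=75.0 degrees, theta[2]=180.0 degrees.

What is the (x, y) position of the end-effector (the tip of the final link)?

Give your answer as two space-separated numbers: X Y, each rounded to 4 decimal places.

joint[0] = (0.0000, 0.0000)  (base)
link 0: phi[0] = 130 = 130 deg
  cos(130 deg) = -0.6428, sin(130 deg) = 0.7660
  joint[1] = (0.0000, 0.0000) + 3.3 * (-0.6428, 0.7660) = (0.0000 + -2.1212, 0.0000 + 2.5279) = (-2.1212, 2.5279)
link 1: phi[1] = 130 + 75 = 205 deg
  cos(205 deg) = -0.9063, sin(205 deg) = -0.4226
  joint[2] = (-2.1212, 2.5279) + 1.2 * (-0.9063, -0.4226) = (-2.1212 + -1.0876, 2.5279 + -0.5071) = (-3.2088, 2.0208)
link 2: phi[2] = 130 + 75 + 180 = 385 deg
  cos(385 deg) = 0.9063, sin(385 deg) = 0.4226
  joint[3] = (-3.2088, 2.0208) + 5.2 * (0.9063, 0.4226) = (-3.2088 + 4.7128, 2.0208 + 2.1976) = (1.5040, 4.2184)
End effector: (1.5040, 4.2184)

Answer: 1.5040 4.2184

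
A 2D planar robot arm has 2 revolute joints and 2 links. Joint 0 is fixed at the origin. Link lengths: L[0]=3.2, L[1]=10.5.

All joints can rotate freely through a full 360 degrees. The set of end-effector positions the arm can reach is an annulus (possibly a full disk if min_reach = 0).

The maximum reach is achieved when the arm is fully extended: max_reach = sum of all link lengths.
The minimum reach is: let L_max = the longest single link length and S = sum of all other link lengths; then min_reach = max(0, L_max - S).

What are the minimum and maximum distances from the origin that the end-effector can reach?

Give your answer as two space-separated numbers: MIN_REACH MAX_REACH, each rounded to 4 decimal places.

Answer: 7.3000 13.7000

Derivation:
Link lengths: [3.2, 10.5]
max_reach = 3.2 + 10.5 = 13.7
L_max = max([3.2, 10.5]) = 10.5
S (sum of others) = 13.7 - 10.5 = 3.2
min_reach = max(0, 10.5 - 3.2) = max(0, 7.3) = 7.3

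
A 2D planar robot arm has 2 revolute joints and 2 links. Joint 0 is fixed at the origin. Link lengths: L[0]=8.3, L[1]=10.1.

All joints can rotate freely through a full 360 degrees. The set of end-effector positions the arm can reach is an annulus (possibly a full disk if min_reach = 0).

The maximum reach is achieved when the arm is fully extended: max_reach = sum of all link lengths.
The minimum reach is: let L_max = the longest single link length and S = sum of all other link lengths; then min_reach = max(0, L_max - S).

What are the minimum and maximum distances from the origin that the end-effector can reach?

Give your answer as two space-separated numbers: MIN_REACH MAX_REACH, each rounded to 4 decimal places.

Answer: 1.8000 18.4000

Derivation:
Link lengths: [8.3, 10.1]
max_reach = 8.3 + 10.1 = 18.4
L_max = max([8.3, 10.1]) = 10.1
S (sum of others) = 18.4 - 10.1 = 8.3
min_reach = max(0, 10.1 - 8.3) = max(0, 1.8) = 1.8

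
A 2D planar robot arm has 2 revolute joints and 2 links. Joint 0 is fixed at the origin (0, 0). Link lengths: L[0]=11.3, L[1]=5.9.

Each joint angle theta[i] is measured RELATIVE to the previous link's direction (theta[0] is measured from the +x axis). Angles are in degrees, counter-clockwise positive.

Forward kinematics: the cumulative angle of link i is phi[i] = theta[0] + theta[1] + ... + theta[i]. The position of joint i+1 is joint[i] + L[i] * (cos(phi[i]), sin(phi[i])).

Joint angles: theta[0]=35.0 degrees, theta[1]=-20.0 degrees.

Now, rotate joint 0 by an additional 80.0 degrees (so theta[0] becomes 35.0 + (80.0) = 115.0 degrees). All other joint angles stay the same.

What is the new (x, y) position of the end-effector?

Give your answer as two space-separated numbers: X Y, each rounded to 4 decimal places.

joint[0] = (0.0000, 0.0000)  (base)
link 0: phi[0] = 115 = 115 deg
  cos(115 deg) = -0.4226, sin(115 deg) = 0.9063
  joint[1] = (0.0000, 0.0000) + 11.3 * (-0.4226, 0.9063) = (0.0000 + -4.7756, 0.0000 + 10.2413) = (-4.7756, 10.2413)
link 1: phi[1] = 115 + -20 = 95 deg
  cos(95 deg) = -0.0872, sin(95 deg) = 0.9962
  joint[2] = (-4.7756, 10.2413) + 5.9 * (-0.0872, 0.9962) = (-4.7756 + -0.5142, 10.2413 + 5.8775) = (-5.2898, 16.1188)
End effector: (-5.2898, 16.1188)

Answer: -5.2898 16.1188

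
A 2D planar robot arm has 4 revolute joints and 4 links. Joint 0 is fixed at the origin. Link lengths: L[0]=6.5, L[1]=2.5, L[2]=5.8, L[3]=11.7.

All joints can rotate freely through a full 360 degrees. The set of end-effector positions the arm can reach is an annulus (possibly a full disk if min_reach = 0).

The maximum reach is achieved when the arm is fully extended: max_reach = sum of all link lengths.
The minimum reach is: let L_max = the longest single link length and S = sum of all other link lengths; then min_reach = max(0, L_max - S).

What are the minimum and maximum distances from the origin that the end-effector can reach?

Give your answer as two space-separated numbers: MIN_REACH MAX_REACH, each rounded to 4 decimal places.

Answer: 0.0000 26.5000

Derivation:
Link lengths: [6.5, 2.5, 5.8, 11.7]
max_reach = 6.5 + 2.5 + 5.8 + 11.7 = 26.5
L_max = max([6.5, 2.5, 5.8, 11.7]) = 11.7
S (sum of others) = 26.5 - 11.7 = 14.8
min_reach = max(0, 11.7 - 14.8) = max(0, -3.1) = 0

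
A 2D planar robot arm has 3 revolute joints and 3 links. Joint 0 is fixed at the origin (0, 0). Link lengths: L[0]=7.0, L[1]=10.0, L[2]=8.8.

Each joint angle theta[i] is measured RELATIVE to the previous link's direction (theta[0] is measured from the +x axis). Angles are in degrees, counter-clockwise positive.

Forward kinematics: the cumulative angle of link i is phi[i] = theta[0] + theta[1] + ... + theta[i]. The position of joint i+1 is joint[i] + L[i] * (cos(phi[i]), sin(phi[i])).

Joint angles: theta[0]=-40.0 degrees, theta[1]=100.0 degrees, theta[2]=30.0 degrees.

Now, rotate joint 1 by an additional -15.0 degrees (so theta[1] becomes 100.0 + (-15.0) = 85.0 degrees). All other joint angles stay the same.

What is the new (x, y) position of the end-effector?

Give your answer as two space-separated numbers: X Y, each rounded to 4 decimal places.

joint[0] = (0.0000, 0.0000)  (base)
link 0: phi[0] = -40 = -40 deg
  cos(-40 deg) = 0.7660, sin(-40 deg) = -0.6428
  joint[1] = (0.0000, 0.0000) + 7 * (0.7660, -0.6428) = (0.0000 + 5.3623, 0.0000 + -4.4995) = (5.3623, -4.4995)
link 1: phi[1] = -40 + 85 = 45 deg
  cos(45 deg) = 0.7071, sin(45 deg) = 0.7071
  joint[2] = (5.3623, -4.4995) + 10 * (0.7071, 0.7071) = (5.3623 + 7.0711, -4.4995 + 7.0711) = (12.4334, 2.5716)
link 2: phi[2] = -40 + 85 + 30 = 75 deg
  cos(75 deg) = 0.2588, sin(75 deg) = 0.9659
  joint[3] = (12.4334, 2.5716) + 8.8 * (0.2588, 0.9659) = (12.4334 + 2.2776, 2.5716 + 8.5001) = (14.7110, 11.0717)
End effector: (14.7110, 11.0717)

Answer: 14.7110 11.0717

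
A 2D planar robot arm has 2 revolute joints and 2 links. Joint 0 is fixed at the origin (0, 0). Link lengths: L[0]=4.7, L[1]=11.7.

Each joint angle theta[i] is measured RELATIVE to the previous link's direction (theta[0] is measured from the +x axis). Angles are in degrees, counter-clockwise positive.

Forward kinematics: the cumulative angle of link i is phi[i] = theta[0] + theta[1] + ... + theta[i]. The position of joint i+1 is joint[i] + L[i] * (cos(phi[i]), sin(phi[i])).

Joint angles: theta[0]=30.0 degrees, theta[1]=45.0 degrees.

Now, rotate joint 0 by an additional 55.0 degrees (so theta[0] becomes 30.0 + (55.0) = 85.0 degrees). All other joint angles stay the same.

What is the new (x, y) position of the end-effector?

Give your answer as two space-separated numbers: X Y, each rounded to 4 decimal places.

Answer: -7.1110 13.6448

Derivation:
joint[0] = (0.0000, 0.0000)  (base)
link 0: phi[0] = 85 = 85 deg
  cos(85 deg) = 0.0872, sin(85 deg) = 0.9962
  joint[1] = (0.0000, 0.0000) + 4.7 * (0.0872, 0.9962) = (0.0000 + 0.4096, 0.0000 + 4.6821) = (0.4096, 4.6821)
link 1: phi[1] = 85 + 45 = 130 deg
  cos(130 deg) = -0.6428, sin(130 deg) = 0.7660
  joint[2] = (0.4096, 4.6821) + 11.7 * (-0.6428, 0.7660) = (0.4096 + -7.5206, 4.6821 + 8.9627) = (-7.1110, 13.6448)
End effector: (-7.1110, 13.6448)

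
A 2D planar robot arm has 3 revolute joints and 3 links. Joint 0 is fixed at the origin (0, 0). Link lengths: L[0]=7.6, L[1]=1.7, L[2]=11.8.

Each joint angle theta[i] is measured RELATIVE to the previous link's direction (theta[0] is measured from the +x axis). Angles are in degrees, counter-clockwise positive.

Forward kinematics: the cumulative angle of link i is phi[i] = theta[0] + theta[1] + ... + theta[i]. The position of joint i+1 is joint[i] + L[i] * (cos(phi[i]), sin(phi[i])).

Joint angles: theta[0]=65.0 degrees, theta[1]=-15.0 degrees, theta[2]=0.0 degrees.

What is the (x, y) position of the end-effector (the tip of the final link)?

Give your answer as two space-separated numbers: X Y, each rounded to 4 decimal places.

joint[0] = (0.0000, 0.0000)  (base)
link 0: phi[0] = 65 = 65 deg
  cos(65 deg) = 0.4226, sin(65 deg) = 0.9063
  joint[1] = (0.0000, 0.0000) + 7.6 * (0.4226, 0.9063) = (0.0000 + 3.2119, 0.0000 + 6.8879) = (3.2119, 6.8879)
link 1: phi[1] = 65 + -15 = 50 deg
  cos(50 deg) = 0.6428, sin(50 deg) = 0.7660
  joint[2] = (3.2119, 6.8879) + 1.7 * (0.6428, 0.7660) = (3.2119 + 1.0927, 6.8879 + 1.3023) = (4.3046, 8.1902)
link 2: phi[2] = 65 + -15 + 0 = 50 deg
  cos(50 deg) = 0.6428, sin(50 deg) = 0.7660
  joint[3] = (4.3046, 8.1902) + 11.8 * (0.6428, 0.7660) = (4.3046 + 7.5849, 8.1902 + 9.0393) = (11.8895, 17.2295)
End effector: (11.8895, 17.2295)

Answer: 11.8895 17.2295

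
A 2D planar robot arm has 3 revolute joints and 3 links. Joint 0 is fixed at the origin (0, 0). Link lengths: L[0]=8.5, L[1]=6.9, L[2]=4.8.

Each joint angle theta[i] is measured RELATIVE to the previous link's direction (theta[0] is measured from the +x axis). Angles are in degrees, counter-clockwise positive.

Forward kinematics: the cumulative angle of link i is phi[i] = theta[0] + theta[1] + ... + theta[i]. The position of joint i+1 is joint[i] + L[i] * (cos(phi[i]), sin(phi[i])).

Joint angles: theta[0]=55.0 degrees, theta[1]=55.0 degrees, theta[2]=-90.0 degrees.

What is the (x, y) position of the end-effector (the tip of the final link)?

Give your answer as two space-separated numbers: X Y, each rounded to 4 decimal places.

Answer: 7.0260 15.0884

Derivation:
joint[0] = (0.0000, 0.0000)  (base)
link 0: phi[0] = 55 = 55 deg
  cos(55 deg) = 0.5736, sin(55 deg) = 0.8192
  joint[1] = (0.0000, 0.0000) + 8.5 * (0.5736, 0.8192) = (0.0000 + 4.8754, 0.0000 + 6.9628) = (4.8754, 6.9628)
link 1: phi[1] = 55 + 55 = 110 deg
  cos(110 deg) = -0.3420, sin(110 deg) = 0.9397
  joint[2] = (4.8754, 6.9628) + 6.9 * (-0.3420, 0.9397) = (4.8754 + -2.3599, 6.9628 + 6.4839) = (2.5155, 13.4467)
link 2: phi[2] = 55 + 55 + -90 = 20 deg
  cos(20 deg) = 0.9397, sin(20 deg) = 0.3420
  joint[3] = (2.5155, 13.4467) + 4.8 * (0.9397, 0.3420) = (2.5155 + 4.5105, 13.4467 + 1.6417) = (7.0260, 15.0884)
End effector: (7.0260, 15.0884)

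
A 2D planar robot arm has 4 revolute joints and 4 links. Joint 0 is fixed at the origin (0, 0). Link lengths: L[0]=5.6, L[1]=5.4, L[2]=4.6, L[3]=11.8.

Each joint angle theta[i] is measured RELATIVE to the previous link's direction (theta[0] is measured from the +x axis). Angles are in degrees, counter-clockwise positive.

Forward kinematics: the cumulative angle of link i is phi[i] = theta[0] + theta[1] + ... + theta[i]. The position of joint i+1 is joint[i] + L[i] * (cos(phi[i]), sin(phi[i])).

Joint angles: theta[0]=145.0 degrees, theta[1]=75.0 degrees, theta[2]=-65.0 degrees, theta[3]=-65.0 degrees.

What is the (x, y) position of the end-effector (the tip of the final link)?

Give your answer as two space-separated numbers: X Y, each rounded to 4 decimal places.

Answer: -12.8929 13.4850

Derivation:
joint[0] = (0.0000, 0.0000)  (base)
link 0: phi[0] = 145 = 145 deg
  cos(145 deg) = -0.8192, sin(145 deg) = 0.5736
  joint[1] = (0.0000, 0.0000) + 5.6 * (-0.8192, 0.5736) = (0.0000 + -4.5873, 0.0000 + 3.2120) = (-4.5873, 3.2120)
link 1: phi[1] = 145 + 75 = 220 deg
  cos(220 deg) = -0.7660, sin(220 deg) = -0.6428
  joint[2] = (-4.5873, 3.2120) + 5.4 * (-0.7660, -0.6428) = (-4.5873 + -4.1366, 3.2120 + -3.4711) = (-8.7239, -0.2590)
link 2: phi[2] = 145 + 75 + -65 = 155 deg
  cos(155 deg) = -0.9063, sin(155 deg) = 0.4226
  joint[3] = (-8.7239, -0.2590) + 4.6 * (-0.9063, 0.4226) = (-8.7239 + -4.1690, -0.2590 + 1.9440) = (-12.8929, 1.6850)
link 3: phi[3] = 145 + 75 + -65 + -65 = 90 deg
  cos(90 deg) = 0.0000, sin(90 deg) = 1.0000
  joint[4] = (-12.8929, 1.6850) + 11.8 * (0.0000, 1.0000) = (-12.8929 + 0.0000, 1.6850 + 11.8000) = (-12.8929, 13.4850)
End effector: (-12.8929, 13.4850)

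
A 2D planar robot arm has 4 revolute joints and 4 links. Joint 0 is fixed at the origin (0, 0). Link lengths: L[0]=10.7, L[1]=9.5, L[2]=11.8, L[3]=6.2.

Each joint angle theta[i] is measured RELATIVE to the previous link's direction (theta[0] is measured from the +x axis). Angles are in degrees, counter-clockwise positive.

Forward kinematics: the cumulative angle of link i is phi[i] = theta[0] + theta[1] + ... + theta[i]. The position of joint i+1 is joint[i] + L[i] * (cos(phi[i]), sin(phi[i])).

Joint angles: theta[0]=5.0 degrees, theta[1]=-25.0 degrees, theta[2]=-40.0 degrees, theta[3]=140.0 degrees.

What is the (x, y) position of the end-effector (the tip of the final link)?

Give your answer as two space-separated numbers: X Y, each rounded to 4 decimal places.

joint[0] = (0.0000, 0.0000)  (base)
link 0: phi[0] = 5 = 5 deg
  cos(5 deg) = 0.9962, sin(5 deg) = 0.0872
  joint[1] = (0.0000, 0.0000) + 10.7 * (0.9962, 0.0872) = (0.0000 + 10.6593, 0.0000 + 0.9326) = (10.6593, 0.9326)
link 1: phi[1] = 5 + -25 = -20 deg
  cos(-20 deg) = 0.9397, sin(-20 deg) = -0.3420
  joint[2] = (10.6593, 0.9326) + 9.5 * (0.9397, -0.3420) = (10.6593 + 8.9271, 0.9326 + -3.2492) = (19.5864, -2.3166)
link 2: phi[2] = 5 + -25 + -40 = -60 deg
  cos(-60 deg) = 0.5000, sin(-60 deg) = -0.8660
  joint[3] = (19.5864, -2.3166) + 11.8 * (0.5000, -0.8660) = (19.5864 + 5.9000, -2.3166 + -10.2191) = (25.4864, -12.5357)
link 3: phi[3] = 5 + -25 + -40 + 140 = 80 deg
  cos(80 deg) = 0.1736, sin(80 deg) = 0.9848
  joint[4] = (25.4864, -12.5357) + 6.2 * (0.1736, 0.9848) = (25.4864 + 1.0766, -12.5357 + 6.1058) = (26.5630, -6.4299)
End effector: (26.5630, -6.4299)

Answer: 26.5630 -6.4299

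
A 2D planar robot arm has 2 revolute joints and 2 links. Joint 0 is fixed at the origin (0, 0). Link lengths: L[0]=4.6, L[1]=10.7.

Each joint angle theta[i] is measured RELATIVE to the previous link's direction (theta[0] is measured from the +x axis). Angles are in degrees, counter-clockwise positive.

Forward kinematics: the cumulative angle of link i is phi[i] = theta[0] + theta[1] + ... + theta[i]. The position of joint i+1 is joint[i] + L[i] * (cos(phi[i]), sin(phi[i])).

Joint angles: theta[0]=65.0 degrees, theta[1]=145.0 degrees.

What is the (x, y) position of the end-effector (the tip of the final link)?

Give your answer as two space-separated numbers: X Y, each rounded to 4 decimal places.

joint[0] = (0.0000, 0.0000)  (base)
link 0: phi[0] = 65 = 65 deg
  cos(65 deg) = 0.4226, sin(65 deg) = 0.9063
  joint[1] = (0.0000, 0.0000) + 4.6 * (0.4226, 0.9063) = (0.0000 + 1.9440, 0.0000 + 4.1690) = (1.9440, 4.1690)
link 1: phi[1] = 65 + 145 = 210 deg
  cos(210 deg) = -0.8660, sin(210 deg) = -0.5000
  joint[2] = (1.9440, 4.1690) + 10.7 * (-0.8660, -0.5000) = (1.9440 + -9.2665, 4.1690 + -5.3500) = (-7.3224, -1.1810)
End effector: (-7.3224, -1.1810)

Answer: -7.3224 -1.1810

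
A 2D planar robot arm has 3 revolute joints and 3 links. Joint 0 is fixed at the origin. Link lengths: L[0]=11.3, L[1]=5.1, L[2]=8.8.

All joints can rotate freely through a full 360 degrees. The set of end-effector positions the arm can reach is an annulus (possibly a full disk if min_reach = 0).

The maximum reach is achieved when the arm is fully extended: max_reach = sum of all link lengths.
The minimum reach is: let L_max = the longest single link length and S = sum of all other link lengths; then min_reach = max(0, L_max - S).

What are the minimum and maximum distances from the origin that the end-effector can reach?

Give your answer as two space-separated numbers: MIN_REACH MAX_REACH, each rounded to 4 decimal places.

Answer: 0.0000 25.2000

Derivation:
Link lengths: [11.3, 5.1, 8.8]
max_reach = 11.3 + 5.1 + 8.8 = 25.2
L_max = max([11.3, 5.1, 8.8]) = 11.3
S (sum of others) = 25.2 - 11.3 = 13.9
min_reach = max(0, 11.3 - 13.9) = max(0, -2.6) = 0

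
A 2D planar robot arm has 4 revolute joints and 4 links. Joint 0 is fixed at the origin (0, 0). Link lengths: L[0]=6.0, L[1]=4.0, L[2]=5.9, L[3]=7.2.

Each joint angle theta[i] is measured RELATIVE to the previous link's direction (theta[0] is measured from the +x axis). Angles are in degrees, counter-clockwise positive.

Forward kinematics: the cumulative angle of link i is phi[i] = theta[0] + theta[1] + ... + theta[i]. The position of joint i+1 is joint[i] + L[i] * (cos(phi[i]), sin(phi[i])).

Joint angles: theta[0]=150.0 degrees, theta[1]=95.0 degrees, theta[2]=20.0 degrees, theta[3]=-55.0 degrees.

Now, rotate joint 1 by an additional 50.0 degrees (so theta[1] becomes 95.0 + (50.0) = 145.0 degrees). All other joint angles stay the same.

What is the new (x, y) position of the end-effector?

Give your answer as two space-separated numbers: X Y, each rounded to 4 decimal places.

Answer: -0.5840 -11.8878

Derivation:
joint[0] = (0.0000, 0.0000)  (base)
link 0: phi[0] = 150 = 150 deg
  cos(150 deg) = -0.8660, sin(150 deg) = 0.5000
  joint[1] = (0.0000, 0.0000) + 6 * (-0.8660, 0.5000) = (0.0000 + -5.1962, 0.0000 + 3.0000) = (-5.1962, 3.0000)
link 1: phi[1] = 150 + 145 = 295 deg
  cos(295 deg) = 0.4226, sin(295 deg) = -0.9063
  joint[2] = (-5.1962, 3.0000) + 4 * (0.4226, -0.9063) = (-5.1962 + 1.6905, 3.0000 + -3.6252) = (-3.5057, -0.6252)
link 2: phi[2] = 150 + 145 + 20 = 315 deg
  cos(315 deg) = 0.7071, sin(315 deg) = -0.7071
  joint[3] = (-3.5057, -0.6252) + 5.9 * (0.7071, -0.7071) = (-3.5057 + 4.1719, -0.6252 + -4.1719) = (0.6663, -4.7972)
link 3: phi[3] = 150 + 145 + 20 + -55 = 260 deg
  cos(260 deg) = -0.1736, sin(260 deg) = -0.9848
  joint[4] = (0.6663, -4.7972) + 7.2 * (-0.1736, -0.9848) = (0.6663 + -1.2503, -4.7972 + -7.0906) = (-0.5840, -11.8878)
End effector: (-0.5840, -11.8878)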